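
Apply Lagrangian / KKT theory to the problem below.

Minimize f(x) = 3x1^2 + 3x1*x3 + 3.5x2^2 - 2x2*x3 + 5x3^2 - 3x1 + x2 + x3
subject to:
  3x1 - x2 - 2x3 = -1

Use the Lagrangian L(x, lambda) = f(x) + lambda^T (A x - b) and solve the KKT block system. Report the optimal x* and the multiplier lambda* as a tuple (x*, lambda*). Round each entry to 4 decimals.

Form the Lagrangian:
  L(x, lambda) = (1/2) x^T Q x + c^T x + lambda^T (A x - b)
Stationarity (grad_x L = 0): Q x + c + A^T lambda = 0.
Primal feasibility: A x = b.

This gives the KKT block system:
  [ Q   A^T ] [ x     ]   [-c ]
  [ A    0  ] [ lambda ] = [ b ]

Solving the linear system:
  x*      = (-0.1749, 0.0783, 0.1984)
  lambda* = (1.1514)
  f(x*)   = 0.9765

x* = (-0.1749, 0.0783, 0.1984), lambda* = (1.1514)


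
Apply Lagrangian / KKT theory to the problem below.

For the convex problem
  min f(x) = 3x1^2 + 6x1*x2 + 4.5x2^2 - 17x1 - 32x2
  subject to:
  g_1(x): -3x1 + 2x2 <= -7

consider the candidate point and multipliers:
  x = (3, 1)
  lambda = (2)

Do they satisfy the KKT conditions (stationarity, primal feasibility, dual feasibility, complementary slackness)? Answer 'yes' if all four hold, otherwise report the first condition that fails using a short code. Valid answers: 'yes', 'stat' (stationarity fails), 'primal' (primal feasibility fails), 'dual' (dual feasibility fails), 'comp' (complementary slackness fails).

Gradient of f: grad f(x) = Q x + c = (7, -5)
Constraint values g_i(x) = a_i^T x - b_i:
  g_1((3, 1)) = 0
Stationarity residual: grad f(x) + sum_i lambda_i a_i = (1, -1)
  -> stationarity FAILS
Primal feasibility (all g_i <= 0): OK
Dual feasibility (all lambda_i >= 0): OK
Complementary slackness (lambda_i * g_i(x) = 0 for all i): OK

Verdict: the first failing condition is stationarity -> stat.

stat


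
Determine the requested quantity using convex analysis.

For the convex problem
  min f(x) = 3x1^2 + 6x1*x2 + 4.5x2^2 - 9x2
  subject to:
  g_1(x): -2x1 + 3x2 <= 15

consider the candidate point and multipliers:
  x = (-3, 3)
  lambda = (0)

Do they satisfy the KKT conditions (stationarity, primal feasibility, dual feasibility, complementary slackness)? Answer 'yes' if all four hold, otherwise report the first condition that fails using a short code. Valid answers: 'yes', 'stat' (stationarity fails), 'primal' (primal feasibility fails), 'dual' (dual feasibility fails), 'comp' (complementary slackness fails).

Gradient of f: grad f(x) = Q x + c = (0, 0)
Constraint values g_i(x) = a_i^T x - b_i:
  g_1((-3, 3)) = 0
Stationarity residual: grad f(x) + sum_i lambda_i a_i = (0, 0)
  -> stationarity OK
Primal feasibility (all g_i <= 0): OK
Dual feasibility (all lambda_i >= 0): OK
Complementary slackness (lambda_i * g_i(x) = 0 for all i): OK

Verdict: yes, KKT holds.

yes


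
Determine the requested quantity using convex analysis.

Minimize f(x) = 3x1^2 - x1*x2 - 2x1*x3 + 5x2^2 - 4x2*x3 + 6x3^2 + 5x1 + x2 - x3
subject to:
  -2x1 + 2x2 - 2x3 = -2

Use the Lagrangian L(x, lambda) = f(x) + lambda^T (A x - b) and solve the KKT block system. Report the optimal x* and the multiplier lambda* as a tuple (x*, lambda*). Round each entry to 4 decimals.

Form the Lagrangian:
  L(x, lambda) = (1/2) x^T Q x + c^T x + lambda^T (A x - b)
Stationarity (grad_x L = 0): Q x + c + A^T lambda = 0.
Primal feasibility: A x = b.

This gives the KKT block system:
  [ Q   A^T ] [ x     ]   [-c ]
  [ A    0  ] [ lambda ] = [ b ]

Solving the linear system:
  x*      = (0.1283, -0.4706, 0.4011)
  lambda* = (2.7193)
  f(x*)   = 2.6043

x* = (0.1283, -0.4706, 0.4011), lambda* = (2.7193)


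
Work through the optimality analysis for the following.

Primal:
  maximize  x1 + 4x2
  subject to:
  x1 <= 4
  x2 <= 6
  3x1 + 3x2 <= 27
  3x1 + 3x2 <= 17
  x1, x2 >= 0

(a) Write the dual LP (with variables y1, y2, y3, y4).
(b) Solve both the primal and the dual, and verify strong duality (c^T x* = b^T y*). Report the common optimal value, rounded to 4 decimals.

The standard primal-dual pair for 'max c^T x s.t. A x <= b, x >= 0' is:
  Dual:  min b^T y  s.t.  A^T y >= c,  y >= 0.

So the dual LP is:
  minimize  4y1 + 6y2 + 27y3 + 17y4
  subject to:
    y1 + 3y3 + 3y4 >= 1
    y2 + 3y3 + 3y4 >= 4
    y1, y2, y3, y4 >= 0

Solving the primal: x* = (0, 5.6667).
  primal value c^T x* = 22.6667.
Solving the dual: y* = (0, 0, 0, 1.3333).
  dual value b^T y* = 22.6667.
Strong duality: c^T x* = b^T y*. Confirmed.

22.6667


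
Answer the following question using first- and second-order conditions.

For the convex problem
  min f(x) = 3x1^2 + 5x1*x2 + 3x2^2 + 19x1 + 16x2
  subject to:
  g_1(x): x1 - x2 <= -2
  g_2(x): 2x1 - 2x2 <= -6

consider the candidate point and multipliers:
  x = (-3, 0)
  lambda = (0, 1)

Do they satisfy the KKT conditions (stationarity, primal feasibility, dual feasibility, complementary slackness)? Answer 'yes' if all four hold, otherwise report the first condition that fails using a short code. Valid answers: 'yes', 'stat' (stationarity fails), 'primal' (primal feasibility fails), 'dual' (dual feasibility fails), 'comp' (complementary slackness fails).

Gradient of f: grad f(x) = Q x + c = (1, 1)
Constraint values g_i(x) = a_i^T x - b_i:
  g_1((-3, 0)) = -1
  g_2((-3, 0)) = 0
Stationarity residual: grad f(x) + sum_i lambda_i a_i = (3, -1)
  -> stationarity FAILS
Primal feasibility (all g_i <= 0): OK
Dual feasibility (all lambda_i >= 0): OK
Complementary slackness (lambda_i * g_i(x) = 0 for all i): OK

Verdict: the first failing condition is stationarity -> stat.

stat


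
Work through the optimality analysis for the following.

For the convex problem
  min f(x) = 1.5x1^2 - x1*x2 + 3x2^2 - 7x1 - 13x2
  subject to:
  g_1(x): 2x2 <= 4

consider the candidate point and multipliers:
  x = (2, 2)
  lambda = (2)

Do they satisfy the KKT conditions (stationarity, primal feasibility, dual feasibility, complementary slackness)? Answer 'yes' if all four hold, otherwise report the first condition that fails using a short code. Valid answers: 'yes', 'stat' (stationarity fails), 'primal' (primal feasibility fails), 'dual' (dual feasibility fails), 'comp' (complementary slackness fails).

Gradient of f: grad f(x) = Q x + c = (-3, -3)
Constraint values g_i(x) = a_i^T x - b_i:
  g_1((2, 2)) = 0
Stationarity residual: grad f(x) + sum_i lambda_i a_i = (-3, 1)
  -> stationarity FAILS
Primal feasibility (all g_i <= 0): OK
Dual feasibility (all lambda_i >= 0): OK
Complementary slackness (lambda_i * g_i(x) = 0 for all i): OK

Verdict: the first failing condition is stationarity -> stat.

stat


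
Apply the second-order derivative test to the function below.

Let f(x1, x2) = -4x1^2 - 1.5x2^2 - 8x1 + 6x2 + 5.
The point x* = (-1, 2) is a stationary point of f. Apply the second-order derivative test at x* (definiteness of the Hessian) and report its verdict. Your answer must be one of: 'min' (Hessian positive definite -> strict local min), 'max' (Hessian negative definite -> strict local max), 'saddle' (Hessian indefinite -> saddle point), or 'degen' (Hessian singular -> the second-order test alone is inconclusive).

Compute the Hessian H = grad^2 f:
  H = [[-8, 0], [0, -3]]
Verify stationarity: grad f(x*) = H x* + g = (0, 0).
Eigenvalues of H: -8, -3.
Both eigenvalues < 0, so H is negative definite -> x* is a strict local max.

max


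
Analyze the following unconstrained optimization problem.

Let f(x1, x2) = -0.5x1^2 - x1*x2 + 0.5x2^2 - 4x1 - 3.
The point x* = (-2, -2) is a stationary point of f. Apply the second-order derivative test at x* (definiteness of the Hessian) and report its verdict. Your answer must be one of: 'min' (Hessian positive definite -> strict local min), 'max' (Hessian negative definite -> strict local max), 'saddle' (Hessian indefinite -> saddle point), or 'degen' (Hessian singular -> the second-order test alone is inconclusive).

Compute the Hessian H = grad^2 f:
  H = [[-1, -1], [-1, 1]]
Verify stationarity: grad f(x*) = H x* + g = (0, 0).
Eigenvalues of H: -1.4142, 1.4142.
Eigenvalues have mixed signs, so H is indefinite -> x* is a saddle point.

saddle


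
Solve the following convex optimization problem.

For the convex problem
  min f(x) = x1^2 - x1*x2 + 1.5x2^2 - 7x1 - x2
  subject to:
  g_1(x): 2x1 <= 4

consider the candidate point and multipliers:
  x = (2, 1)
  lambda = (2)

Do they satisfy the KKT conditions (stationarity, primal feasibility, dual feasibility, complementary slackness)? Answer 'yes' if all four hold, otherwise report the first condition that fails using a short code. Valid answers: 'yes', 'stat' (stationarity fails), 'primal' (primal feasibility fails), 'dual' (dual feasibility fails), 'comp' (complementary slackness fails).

Gradient of f: grad f(x) = Q x + c = (-4, 0)
Constraint values g_i(x) = a_i^T x - b_i:
  g_1((2, 1)) = 0
Stationarity residual: grad f(x) + sum_i lambda_i a_i = (0, 0)
  -> stationarity OK
Primal feasibility (all g_i <= 0): OK
Dual feasibility (all lambda_i >= 0): OK
Complementary slackness (lambda_i * g_i(x) = 0 for all i): OK

Verdict: yes, KKT holds.

yes


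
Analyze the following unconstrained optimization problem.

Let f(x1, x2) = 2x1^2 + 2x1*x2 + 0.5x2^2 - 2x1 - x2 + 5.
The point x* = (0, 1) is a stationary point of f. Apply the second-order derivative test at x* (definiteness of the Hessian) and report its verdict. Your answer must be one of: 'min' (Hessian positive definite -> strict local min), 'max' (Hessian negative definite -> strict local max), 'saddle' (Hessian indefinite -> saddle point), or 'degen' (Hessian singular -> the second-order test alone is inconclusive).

Compute the Hessian H = grad^2 f:
  H = [[4, 2], [2, 1]]
Verify stationarity: grad f(x*) = H x* + g = (0, 0).
Eigenvalues of H: 0, 5.
H has a zero eigenvalue (singular; positive semidefinite but not definite), so H is neither positive definite, negative definite, nor indefinite. The second-order test alone is inconclusive -> degen.
(Indeed, f is constant along the null direction of H through x*, so x* is not a strict local extremum.)

degen


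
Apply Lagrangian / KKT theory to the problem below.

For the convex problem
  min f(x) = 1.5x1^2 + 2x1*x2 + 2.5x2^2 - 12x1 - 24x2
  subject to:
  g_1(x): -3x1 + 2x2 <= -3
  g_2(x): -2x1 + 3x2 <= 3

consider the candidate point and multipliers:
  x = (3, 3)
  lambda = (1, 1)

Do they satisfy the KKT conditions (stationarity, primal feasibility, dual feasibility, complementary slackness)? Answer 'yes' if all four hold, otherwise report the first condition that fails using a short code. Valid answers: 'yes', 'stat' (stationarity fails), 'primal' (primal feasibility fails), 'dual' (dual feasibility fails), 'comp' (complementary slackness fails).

Gradient of f: grad f(x) = Q x + c = (3, -3)
Constraint values g_i(x) = a_i^T x - b_i:
  g_1((3, 3)) = 0
  g_2((3, 3)) = 0
Stationarity residual: grad f(x) + sum_i lambda_i a_i = (-2, 2)
  -> stationarity FAILS
Primal feasibility (all g_i <= 0): OK
Dual feasibility (all lambda_i >= 0): OK
Complementary slackness (lambda_i * g_i(x) = 0 for all i): OK

Verdict: the first failing condition is stationarity -> stat.

stat


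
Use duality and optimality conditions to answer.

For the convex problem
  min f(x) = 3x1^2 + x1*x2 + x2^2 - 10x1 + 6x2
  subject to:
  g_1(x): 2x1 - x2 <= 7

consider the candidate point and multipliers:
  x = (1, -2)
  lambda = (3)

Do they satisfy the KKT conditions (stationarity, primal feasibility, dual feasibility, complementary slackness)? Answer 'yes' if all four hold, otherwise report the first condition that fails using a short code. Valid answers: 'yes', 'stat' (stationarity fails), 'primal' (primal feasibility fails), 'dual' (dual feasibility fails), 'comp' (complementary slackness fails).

Gradient of f: grad f(x) = Q x + c = (-6, 3)
Constraint values g_i(x) = a_i^T x - b_i:
  g_1((1, -2)) = -3
Stationarity residual: grad f(x) + sum_i lambda_i a_i = (0, 0)
  -> stationarity OK
Primal feasibility (all g_i <= 0): OK
Dual feasibility (all lambda_i >= 0): OK
Complementary slackness (lambda_i * g_i(x) = 0 for all i): FAILS

Verdict: the first failing condition is complementary_slackness -> comp.

comp


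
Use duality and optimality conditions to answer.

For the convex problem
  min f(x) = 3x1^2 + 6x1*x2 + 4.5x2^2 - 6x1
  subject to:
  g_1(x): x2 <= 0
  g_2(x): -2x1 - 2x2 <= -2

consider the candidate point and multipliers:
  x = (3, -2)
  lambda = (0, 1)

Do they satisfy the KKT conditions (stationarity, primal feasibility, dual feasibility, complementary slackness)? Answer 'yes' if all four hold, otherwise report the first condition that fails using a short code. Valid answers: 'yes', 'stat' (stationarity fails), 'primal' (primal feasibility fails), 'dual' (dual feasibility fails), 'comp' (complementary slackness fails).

Gradient of f: grad f(x) = Q x + c = (0, 0)
Constraint values g_i(x) = a_i^T x - b_i:
  g_1((3, -2)) = -2
  g_2((3, -2)) = 0
Stationarity residual: grad f(x) + sum_i lambda_i a_i = (-2, -2)
  -> stationarity FAILS
Primal feasibility (all g_i <= 0): OK
Dual feasibility (all lambda_i >= 0): OK
Complementary slackness (lambda_i * g_i(x) = 0 for all i): OK

Verdict: the first failing condition is stationarity -> stat.

stat


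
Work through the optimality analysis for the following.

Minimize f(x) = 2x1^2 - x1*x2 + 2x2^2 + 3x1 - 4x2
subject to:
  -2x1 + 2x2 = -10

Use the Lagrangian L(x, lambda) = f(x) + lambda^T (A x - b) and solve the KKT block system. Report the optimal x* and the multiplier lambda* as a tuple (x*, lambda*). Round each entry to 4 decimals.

Form the Lagrangian:
  L(x, lambda) = (1/2) x^T Q x + c^T x + lambda^T (A x - b)
Stationarity (grad_x L = 0): Q x + c + A^T lambda = 0.
Primal feasibility: A x = b.

This gives the KKT block system:
  [ Q   A^T ] [ x     ]   [-c ]
  [ A    0  ] [ lambda ] = [ b ]

Solving the linear system:
  x*      = (2.6667, -2.3333)
  lambda* = (8)
  f(x*)   = 48.6667

x* = (2.6667, -2.3333), lambda* = (8)


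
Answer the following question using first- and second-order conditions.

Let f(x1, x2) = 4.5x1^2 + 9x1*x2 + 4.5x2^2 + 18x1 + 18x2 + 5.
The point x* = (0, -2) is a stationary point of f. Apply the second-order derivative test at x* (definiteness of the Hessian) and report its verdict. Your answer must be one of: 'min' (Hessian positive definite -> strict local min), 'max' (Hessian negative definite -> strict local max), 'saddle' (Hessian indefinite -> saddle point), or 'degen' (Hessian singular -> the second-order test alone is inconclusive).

Compute the Hessian H = grad^2 f:
  H = [[9, 9], [9, 9]]
Verify stationarity: grad f(x*) = H x* + g = (0, 0).
Eigenvalues of H: 0, 18.
H has a zero eigenvalue (singular; positive semidefinite but not definite), so H is neither positive definite, negative definite, nor indefinite. The second-order test alone is inconclusive -> degen.
(Indeed, f is constant along the null direction of H through x*, so x* is not a strict local extremum.)

degen


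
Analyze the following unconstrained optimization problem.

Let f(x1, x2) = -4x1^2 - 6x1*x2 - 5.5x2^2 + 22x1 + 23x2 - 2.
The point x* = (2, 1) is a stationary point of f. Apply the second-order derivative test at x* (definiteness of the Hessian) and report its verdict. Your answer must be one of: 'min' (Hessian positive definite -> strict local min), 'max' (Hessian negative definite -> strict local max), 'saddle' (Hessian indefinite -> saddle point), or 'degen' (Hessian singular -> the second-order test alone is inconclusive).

Compute the Hessian H = grad^2 f:
  H = [[-8, -6], [-6, -11]]
Verify stationarity: grad f(x*) = H x* + g = (0, 0).
Eigenvalues of H: -15.6847, -3.3153.
Both eigenvalues < 0, so H is negative definite -> x* is a strict local max.

max


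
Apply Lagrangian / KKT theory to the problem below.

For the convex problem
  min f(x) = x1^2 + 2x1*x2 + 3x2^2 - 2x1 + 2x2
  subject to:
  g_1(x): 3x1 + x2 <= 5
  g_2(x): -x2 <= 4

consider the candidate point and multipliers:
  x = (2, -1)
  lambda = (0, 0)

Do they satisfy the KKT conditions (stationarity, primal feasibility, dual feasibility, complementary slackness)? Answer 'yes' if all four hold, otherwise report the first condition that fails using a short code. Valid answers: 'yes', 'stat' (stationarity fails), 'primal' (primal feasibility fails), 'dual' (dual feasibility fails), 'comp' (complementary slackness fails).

Gradient of f: grad f(x) = Q x + c = (0, 0)
Constraint values g_i(x) = a_i^T x - b_i:
  g_1((2, -1)) = 0
  g_2((2, -1)) = -3
Stationarity residual: grad f(x) + sum_i lambda_i a_i = (0, 0)
  -> stationarity OK
Primal feasibility (all g_i <= 0): OK
Dual feasibility (all lambda_i >= 0): OK
Complementary slackness (lambda_i * g_i(x) = 0 for all i): OK

Verdict: yes, KKT holds.

yes


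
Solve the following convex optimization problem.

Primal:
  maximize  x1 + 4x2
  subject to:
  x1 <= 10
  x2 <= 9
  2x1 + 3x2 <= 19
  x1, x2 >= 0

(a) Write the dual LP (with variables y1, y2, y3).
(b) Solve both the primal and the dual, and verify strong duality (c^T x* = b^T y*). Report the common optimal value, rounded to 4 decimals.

The standard primal-dual pair for 'max c^T x s.t. A x <= b, x >= 0' is:
  Dual:  min b^T y  s.t.  A^T y >= c,  y >= 0.

So the dual LP is:
  minimize  10y1 + 9y2 + 19y3
  subject to:
    y1 + 2y3 >= 1
    y2 + 3y3 >= 4
    y1, y2, y3 >= 0

Solving the primal: x* = (0, 6.3333).
  primal value c^T x* = 25.3333.
Solving the dual: y* = (0, 0, 1.3333).
  dual value b^T y* = 25.3333.
Strong duality: c^T x* = b^T y*. Confirmed.

25.3333


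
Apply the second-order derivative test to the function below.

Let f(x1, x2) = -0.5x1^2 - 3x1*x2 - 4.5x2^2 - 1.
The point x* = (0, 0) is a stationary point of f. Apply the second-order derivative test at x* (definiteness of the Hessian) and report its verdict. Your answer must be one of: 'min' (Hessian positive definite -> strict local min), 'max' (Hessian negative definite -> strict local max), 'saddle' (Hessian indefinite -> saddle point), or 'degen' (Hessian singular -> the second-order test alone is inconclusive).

Compute the Hessian H = grad^2 f:
  H = [[-1, -3], [-3, -9]]
Verify stationarity: grad f(x*) = H x* + g = (0, 0).
Eigenvalues of H: -10, 0.
H has a zero eigenvalue (singular; negative semidefinite but not definite), so H is neither positive definite, negative definite, nor indefinite. The second-order test alone is inconclusive -> degen.
(Indeed, f is constant along the null direction of H through x*, so x* is not a strict local extremum.)

degen


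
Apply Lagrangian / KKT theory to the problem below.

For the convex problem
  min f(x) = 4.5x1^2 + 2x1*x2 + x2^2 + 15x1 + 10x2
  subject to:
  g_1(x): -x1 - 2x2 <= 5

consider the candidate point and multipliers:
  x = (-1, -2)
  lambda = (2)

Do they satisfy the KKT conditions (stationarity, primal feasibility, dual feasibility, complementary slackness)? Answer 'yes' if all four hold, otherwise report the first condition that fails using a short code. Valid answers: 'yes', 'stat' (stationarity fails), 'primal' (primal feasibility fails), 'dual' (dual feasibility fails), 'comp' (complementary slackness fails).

Gradient of f: grad f(x) = Q x + c = (2, 4)
Constraint values g_i(x) = a_i^T x - b_i:
  g_1((-1, -2)) = 0
Stationarity residual: grad f(x) + sum_i lambda_i a_i = (0, 0)
  -> stationarity OK
Primal feasibility (all g_i <= 0): OK
Dual feasibility (all lambda_i >= 0): OK
Complementary slackness (lambda_i * g_i(x) = 0 for all i): OK

Verdict: yes, KKT holds.

yes


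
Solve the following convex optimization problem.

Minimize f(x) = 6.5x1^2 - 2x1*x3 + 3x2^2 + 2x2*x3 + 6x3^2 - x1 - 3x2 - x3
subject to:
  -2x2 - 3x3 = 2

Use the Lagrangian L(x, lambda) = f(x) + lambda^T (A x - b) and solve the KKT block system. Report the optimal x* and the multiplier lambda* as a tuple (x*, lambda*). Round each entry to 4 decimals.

Form the Lagrangian:
  L(x, lambda) = (1/2) x^T Q x + c^T x + lambda^T (A x - b)
Stationarity (grad_x L = 0): Q x + c + A^T lambda = 0.
Primal feasibility: A x = b.

This gives the KKT block system:
  [ Q   A^T ] [ x     ]   [-c ]
  [ A    0  ] [ lambda ] = [ b ]

Solving the linear system:
  x*      = (-0.006, -0.1914, -0.5391)
  lambda* = (-2.6132)
  f(x*)   = 3.1728

x* = (-0.006, -0.1914, -0.5391), lambda* = (-2.6132)


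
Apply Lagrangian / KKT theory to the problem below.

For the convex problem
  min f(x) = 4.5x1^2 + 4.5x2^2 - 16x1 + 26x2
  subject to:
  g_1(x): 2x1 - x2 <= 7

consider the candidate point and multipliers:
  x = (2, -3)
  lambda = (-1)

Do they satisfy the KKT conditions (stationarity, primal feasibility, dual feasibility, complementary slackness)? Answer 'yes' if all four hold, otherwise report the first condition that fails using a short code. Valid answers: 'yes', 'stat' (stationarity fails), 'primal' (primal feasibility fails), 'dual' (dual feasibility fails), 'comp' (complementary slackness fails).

Gradient of f: grad f(x) = Q x + c = (2, -1)
Constraint values g_i(x) = a_i^T x - b_i:
  g_1((2, -3)) = 0
Stationarity residual: grad f(x) + sum_i lambda_i a_i = (0, 0)
  -> stationarity OK
Primal feasibility (all g_i <= 0): OK
Dual feasibility (all lambda_i >= 0): FAILS
Complementary slackness (lambda_i * g_i(x) = 0 for all i): OK

Verdict: the first failing condition is dual_feasibility -> dual.

dual


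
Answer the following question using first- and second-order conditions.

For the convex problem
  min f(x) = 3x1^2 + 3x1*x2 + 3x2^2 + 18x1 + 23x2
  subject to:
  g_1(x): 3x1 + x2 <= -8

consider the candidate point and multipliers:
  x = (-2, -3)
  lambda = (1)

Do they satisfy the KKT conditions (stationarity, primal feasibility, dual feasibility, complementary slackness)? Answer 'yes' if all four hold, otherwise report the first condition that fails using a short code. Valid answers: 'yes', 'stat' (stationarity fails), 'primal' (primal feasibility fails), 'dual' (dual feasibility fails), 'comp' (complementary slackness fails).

Gradient of f: grad f(x) = Q x + c = (-3, -1)
Constraint values g_i(x) = a_i^T x - b_i:
  g_1((-2, -3)) = -1
Stationarity residual: grad f(x) + sum_i lambda_i a_i = (0, 0)
  -> stationarity OK
Primal feasibility (all g_i <= 0): OK
Dual feasibility (all lambda_i >= 0): OK
Complementary slackness (lambda_i * g_i(x) = 0 for all i): FAILS

Verdict: the first failing condition is complementary_slackness -> comp.

comp


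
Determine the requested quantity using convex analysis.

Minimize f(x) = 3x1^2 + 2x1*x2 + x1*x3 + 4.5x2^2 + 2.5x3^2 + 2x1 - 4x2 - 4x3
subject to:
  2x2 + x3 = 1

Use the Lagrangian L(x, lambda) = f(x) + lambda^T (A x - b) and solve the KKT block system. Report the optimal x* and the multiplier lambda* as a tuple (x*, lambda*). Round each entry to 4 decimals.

Form the Lagrangian:
  L(x, lambda) = (1/2) x^T Q x + c^T x + lambda^T (A x - b)
Stationarity (grad_x L = 0): Q x + c + A^T lambda = 0.
Primal feasibility: A x = b.

This gives the KKT block system:
  [ Q   A^T ] [ x     ]   [-c ]
  [ A    0  ] [ lambda ] = [ b ]

Solving the linear system:
  x*      = (-0.5, 0.2069, 0.5862)
  lambda* = (1.569)
  f(x*)   = -2.8707

x* = (-0.5, 0.2069, 0.5862), lambda* = (1.569)


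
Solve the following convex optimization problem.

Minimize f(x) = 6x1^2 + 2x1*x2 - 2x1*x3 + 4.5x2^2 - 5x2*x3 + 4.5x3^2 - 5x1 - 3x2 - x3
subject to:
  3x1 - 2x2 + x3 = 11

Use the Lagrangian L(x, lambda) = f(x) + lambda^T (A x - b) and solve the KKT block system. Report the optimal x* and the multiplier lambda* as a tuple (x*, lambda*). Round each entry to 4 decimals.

Form the Lagrangian:
  L(x, lambda) = (1/2) x^T Q x + c^T x + lambda^T (A x - b)
Stationarity (grad_x L = 0): Q x + c + A^T lambda = 0.
Primal feasibility: A x = b.

This gives the KKT block system:
  [ Q   A^T ] [ x     ]   [-c ]
  [ A    0  ] [ lambda ] = [ b ]

Solving the linear system:
  x*      = (2.5074, -1.4078, 0.6621)
  lambda* = (-6.9831)
  f(x*)   = 33.919

x* = (2.5074, -1.4078, 0.6621), lambda* = (-6.9831)


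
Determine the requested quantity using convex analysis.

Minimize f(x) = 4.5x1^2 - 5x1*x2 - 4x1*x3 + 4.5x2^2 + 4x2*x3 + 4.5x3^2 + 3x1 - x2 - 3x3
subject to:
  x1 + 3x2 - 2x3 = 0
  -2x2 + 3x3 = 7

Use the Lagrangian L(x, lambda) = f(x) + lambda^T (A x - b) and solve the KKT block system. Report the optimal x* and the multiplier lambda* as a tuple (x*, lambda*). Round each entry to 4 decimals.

Form the Lagrangian:
  L(x, lambda) = (1/2) x^T Q x + c^T x + lambda^T (A x - b)
Stationarity (grad_x L = 0): Q x + c + A^T lambda = 0.
Primal feasibility: A x = b.

This gives the KKT block system:
  [ Q   A^T ] [ x     ]   [-c ]
  [ A    0  ] [ lambda ] = [ b ]

Solving the linear system:
  x*      = (2.8548, 1.0871, 3.0581)
  lambda* = (-11.0258, -13.1677)
  f(x*)   = 45.2387

x* = (2.8548, 1.0871, 3.0581), lambda* = (-11.0258, -13.1677)


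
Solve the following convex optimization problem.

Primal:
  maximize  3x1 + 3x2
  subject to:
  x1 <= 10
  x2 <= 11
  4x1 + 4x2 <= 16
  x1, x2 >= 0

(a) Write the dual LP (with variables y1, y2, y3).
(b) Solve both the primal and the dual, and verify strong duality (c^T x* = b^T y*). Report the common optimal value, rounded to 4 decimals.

The standard primal-dual pair for 'max c^T x s.t. A x <= b, x >= 0' is:
  Dual:  min b^T y  s.t.  A^T y >= c,  y >= 0.

So the dual LP is:
  minimize  10y1 + 11y2 + 16y3
  subject to:
    y1 + 4y3 >= 3
    y2 + 4y3 >= 3
    y1, y2, y3 >= 0

Solving the primal: x* = (4, 0).
  primal value c^T x* = 12.
Solving the dual: y* = (0, 0, 0.75).
  dual value b^T y* = 12.
Strong duality: c^T x* = b^T y*. Confirmed.

12


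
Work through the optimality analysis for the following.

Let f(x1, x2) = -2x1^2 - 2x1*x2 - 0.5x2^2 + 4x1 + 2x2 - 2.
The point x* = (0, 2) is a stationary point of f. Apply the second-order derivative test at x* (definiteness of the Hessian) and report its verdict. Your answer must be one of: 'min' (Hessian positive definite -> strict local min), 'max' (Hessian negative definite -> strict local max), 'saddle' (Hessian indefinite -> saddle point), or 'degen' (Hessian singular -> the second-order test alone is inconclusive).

Compute the Hessian H = grad^2 f:
  H = [[-4, -2], [-2, -1]]
Verify stationarity: grad f(x*) = H x* + g = (0, 0).
Eigenvalues of H: -5, 0.
H has a zero eigenvalue (singular; negative semidefinite but not definite), so H is neither positive definite, negative definite, nor indefinite. The second-order test alone is inconclusive -> degen.
(Indeed, f is constant along the null direction of H through x*, so x* is not a strict local extremum.)

degen


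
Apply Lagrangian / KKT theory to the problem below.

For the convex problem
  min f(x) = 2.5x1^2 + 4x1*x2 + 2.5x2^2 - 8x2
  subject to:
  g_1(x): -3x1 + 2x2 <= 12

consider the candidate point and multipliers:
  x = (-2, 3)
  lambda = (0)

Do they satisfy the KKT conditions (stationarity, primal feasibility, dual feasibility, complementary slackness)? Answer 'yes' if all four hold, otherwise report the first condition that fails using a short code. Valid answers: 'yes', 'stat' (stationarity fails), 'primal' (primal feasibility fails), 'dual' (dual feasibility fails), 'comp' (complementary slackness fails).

Gradient of f: grad f(x) = Q x + c = (2, -1)
Constraint values g_i(x) = a_i^T x - b_i:
  g_1((-2, 3)) = 0
Stationarity residual: grad f(x) + sum_i lambda_i a_i = (2, -1)
  -> stationarity FAILS
Primal feasibility (all g_i <= 0): OK
Dual feasibility (all lambda_i >= 0): OK
Complementary slackness (lambda_i * g_i(x) = 0 for all i): OK

Verdict: the first failing condition is stationarity -> stat.

stat


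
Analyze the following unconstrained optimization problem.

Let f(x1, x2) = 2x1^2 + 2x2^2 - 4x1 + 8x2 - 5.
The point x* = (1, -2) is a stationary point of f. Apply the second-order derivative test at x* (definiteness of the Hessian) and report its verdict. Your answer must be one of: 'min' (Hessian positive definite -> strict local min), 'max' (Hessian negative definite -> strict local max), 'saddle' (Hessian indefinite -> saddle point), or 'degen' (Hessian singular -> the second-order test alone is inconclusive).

Compute the Hessian H = grad^2 f:
  H = [[4, 0], [0, 4]]
Verify stationarity: grad f(x*) = H x* + g = (0, 0).
Eigenvalues of H: 4, 4.
Both eigenvalues > 0, so H is positive definite -> x* is a strict local min.

min


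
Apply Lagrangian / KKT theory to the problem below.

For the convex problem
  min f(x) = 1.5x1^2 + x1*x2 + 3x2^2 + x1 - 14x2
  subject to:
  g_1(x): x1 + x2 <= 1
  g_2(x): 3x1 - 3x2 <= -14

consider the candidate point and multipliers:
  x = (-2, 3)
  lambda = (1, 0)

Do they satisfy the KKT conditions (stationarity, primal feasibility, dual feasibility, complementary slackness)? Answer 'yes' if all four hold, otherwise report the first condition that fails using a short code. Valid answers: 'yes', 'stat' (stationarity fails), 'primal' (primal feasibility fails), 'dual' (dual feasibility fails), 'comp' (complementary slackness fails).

Gradient of f: grad f(x) = Q x + c = (-2, 2)
Constraint values g_i(x) = a_i^T x - b_i:
  g_1((-2, 3)) = 0
  g_2((-2, 3)) = -1
Stationarity residual: grad f(x) + sum_i lambda_i a_i = (-1, 3)
  -> stationarity FAILS
Primal feasibility (all g_i <= 0): OK
Dual feasibility (all lambda_i >= 0): OK
Complementary slackness (lambda_i * g_i(x) = 0 for all i): OK

Verdict: the first failing condition is stationarity -> stat.

stat


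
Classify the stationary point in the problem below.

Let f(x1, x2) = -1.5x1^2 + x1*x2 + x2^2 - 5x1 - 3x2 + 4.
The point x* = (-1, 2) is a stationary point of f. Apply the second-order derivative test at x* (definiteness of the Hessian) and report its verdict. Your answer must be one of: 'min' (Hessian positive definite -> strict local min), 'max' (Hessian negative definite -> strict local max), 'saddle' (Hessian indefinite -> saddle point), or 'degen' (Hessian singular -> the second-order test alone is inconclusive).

Compute the Hessian H = grad^2 f:
  H = [[-3, 1], [1, 2]]
Verify stationarity: grad f(x*) = H x* + g = (0, 0).
Eigenvalues of H: -3.1926, 2.1926.
Eigenvalues have mixed signs, so H is indefinite -> x* is a saddle point.

saddle


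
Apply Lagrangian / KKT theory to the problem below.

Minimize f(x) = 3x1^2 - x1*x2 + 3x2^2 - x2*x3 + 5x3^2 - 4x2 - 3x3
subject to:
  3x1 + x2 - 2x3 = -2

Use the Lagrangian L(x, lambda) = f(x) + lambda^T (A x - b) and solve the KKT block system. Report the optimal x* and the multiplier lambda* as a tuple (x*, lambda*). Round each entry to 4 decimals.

Form the Lagrangian:
  L(x, lambda) = (1/2) x^T Q x + c^T x + lambda^T (A x - b)
Stationarity (grad_x L = 0): Q x + c + A^T lambda = 0.
Primal feasibility: A x = b.

This gives the KKT block system:
  [ Q   A^T ] [ x     ]   [-c ]
  [ A    0  ] [ lambda ] = [ b ]

Solving the linear system:
  x*      = (-0.457, 0.5046, 0.5669)
  lambda* = (1.0821)
  f(x*)   = -0.7775

x* = (-0.457, 0.5046, 0.5669), lambda* = (1.0821)


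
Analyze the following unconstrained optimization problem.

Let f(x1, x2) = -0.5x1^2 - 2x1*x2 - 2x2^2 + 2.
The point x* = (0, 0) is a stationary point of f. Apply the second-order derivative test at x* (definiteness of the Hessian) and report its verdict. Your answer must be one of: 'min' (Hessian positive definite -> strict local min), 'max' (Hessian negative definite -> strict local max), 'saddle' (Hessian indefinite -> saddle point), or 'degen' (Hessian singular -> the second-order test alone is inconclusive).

Compute the Hessian H = grad^2 f:
  H = [[-1, -2], [-2, -4]]
Verify stationarity: grad f(x*) = H x* + g = (0, 0).
Eigenvalues of H: -5, 0.
H has a zero eigenvalue (singular; negative semidefinite but not definite), so H is neither positive definite, negative definite, nor indefinite. The second-order test alone is inconclusive -> degen.
(Indeed, f is constant along the null direction of H through x*, so x* is not a strict local extremum.)

degen


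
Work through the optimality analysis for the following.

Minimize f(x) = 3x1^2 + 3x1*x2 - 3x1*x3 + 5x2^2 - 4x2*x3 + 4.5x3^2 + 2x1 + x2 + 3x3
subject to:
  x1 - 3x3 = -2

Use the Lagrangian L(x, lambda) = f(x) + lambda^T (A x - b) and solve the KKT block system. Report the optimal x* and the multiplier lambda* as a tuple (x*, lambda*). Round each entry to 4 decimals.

Form the Lagrangian:
  L(x, lambda) = (1/2) x^T Q x + c^T x + lambda^T (A x - b)
Stationarity (grad_x L = 0): Q x + c + A^T lambda = 0.
Primal feasibility: A x = b.

This gives the KKT block system:
  [ Q   A^T ] [ x     ]   [-c ]
  [ A    0  ] [ lambda ] = [ b ]

Solving the linear system:
  x*      = (-0.6941, 0.2824, 0.4353)
  lambda* = (2.6235)
  f(x*)   = 2.7235

x* = (-0.6941, 0.2824, 0.4353), lambda* = (2.6235)


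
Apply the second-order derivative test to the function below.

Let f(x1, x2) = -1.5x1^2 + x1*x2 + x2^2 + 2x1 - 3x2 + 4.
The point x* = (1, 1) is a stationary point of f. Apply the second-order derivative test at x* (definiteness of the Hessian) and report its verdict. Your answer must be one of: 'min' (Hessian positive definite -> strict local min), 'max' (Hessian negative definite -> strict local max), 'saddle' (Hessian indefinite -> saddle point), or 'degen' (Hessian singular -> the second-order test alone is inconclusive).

Compute the Hessian H = grad^2 f:
  H = [[-3, 1], [1, 2]]
Verify stationarity: grad f(x*) = H x* + g = (0, 0).
Eigenvalues of H: -3.1926, 2.1926.
Eigenvalues have mixed signs, so H is indefinite -> x* is a saddle point.

saddle


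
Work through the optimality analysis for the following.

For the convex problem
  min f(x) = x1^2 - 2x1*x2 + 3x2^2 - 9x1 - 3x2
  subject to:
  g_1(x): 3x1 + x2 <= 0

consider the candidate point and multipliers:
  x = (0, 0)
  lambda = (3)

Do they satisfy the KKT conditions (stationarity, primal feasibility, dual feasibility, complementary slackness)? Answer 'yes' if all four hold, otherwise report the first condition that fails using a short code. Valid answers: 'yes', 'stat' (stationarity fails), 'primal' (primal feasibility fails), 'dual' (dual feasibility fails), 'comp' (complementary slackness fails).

Gradient of f: grad f(x) = Q x + c = (-9, -3)
Constraint values g_i(x) = a_i^T x - b_i:
  g_1((0, 0)) = 0
Stationarity residual: grad f(x) + sum_i lambda_i a_i = (0, 0)
  -> stationarity OK
Primal feasibility (all g_i <= 0): OK
Dual feasibility (all lambda_i >= 0): OK
Complementary slackness (lambda_i * g_i(x) = 0 for all i): OK

Verdict: yes, KKT holds.

yes


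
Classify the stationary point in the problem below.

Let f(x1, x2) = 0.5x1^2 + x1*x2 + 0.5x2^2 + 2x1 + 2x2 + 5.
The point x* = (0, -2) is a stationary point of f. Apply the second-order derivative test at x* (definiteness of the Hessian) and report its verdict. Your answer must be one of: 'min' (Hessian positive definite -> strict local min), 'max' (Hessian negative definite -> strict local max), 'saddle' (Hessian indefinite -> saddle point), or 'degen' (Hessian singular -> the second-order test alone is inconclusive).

Compute the Hessian H = grad^2 f:
  H = [[1, 1], [1, 1]]
Verify stationarity: grad f(x*) = H x* + g = (0, 0).
Eigenvalues of H: 0, 2.
H has a zero eigenvalue (singular; positive semidefinite but not definite), so H is neither positive definite, negative definite, nor indefinite. The second-order test alone is inconclusive -> degen.
(Indeed, f is constant along the null direction of H through x*, so x* is not a strict local extremum.)

degen


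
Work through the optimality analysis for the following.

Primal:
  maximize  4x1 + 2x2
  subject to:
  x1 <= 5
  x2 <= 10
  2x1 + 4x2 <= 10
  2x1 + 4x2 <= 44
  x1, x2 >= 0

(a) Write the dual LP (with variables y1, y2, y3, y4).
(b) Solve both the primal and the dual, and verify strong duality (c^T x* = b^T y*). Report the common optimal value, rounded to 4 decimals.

The standard primal-dual pair for 'max c^T x s.t. A x <= b, x >= 0' is:
  Dual:  min b^T y  s.t.  A^T y >= c,  y >= 0.

So the dual LP is:
  minimize  5y1 + 10y2 + 10y3 + 44y4
  subject to:
    y1 + 2y3 + 2y4 >= 4
    y2 + 4y3 + 4y4 >= 2
    y1, y2, y3, y4 >= 0

Solving the primal: x* = (5, 0).
  primal value c^T x* = 20.
Solving the dual: y* = (3, 0, 0.5, 0).
  dual value b^T y* = 20.
Strong duality: c^T x* = b^T y*. Confirmed.

20


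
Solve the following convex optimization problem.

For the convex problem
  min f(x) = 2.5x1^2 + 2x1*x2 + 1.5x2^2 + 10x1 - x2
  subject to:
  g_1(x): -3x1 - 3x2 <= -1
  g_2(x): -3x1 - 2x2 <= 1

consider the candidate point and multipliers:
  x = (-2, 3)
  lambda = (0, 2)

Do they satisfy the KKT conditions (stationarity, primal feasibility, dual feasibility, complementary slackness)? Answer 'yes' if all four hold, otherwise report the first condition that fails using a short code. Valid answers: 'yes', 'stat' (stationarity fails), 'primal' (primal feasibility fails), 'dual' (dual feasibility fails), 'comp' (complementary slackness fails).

Gradient of f: grad f(x) = Q x + c = (6, 4)
Constraint values g_i(x) = a_i^T x - b_i:
  g_1((-2, 3)) = -2
  g_2((-2, 3)) = -1
Stationarity residual: grad f(x) + sum_i lambda_i a_i = (0, 0)
  -> stationarity OK
Primal feasibility (all g_i <= 0): OK
Dual feasibility (all lambda_i >= 0): OK
Complementary slackness (lambda_i * g_i(x) = 0 for all i): FAILS

Verdict: the first failing condition is complementary_slackness -> comp.

comp


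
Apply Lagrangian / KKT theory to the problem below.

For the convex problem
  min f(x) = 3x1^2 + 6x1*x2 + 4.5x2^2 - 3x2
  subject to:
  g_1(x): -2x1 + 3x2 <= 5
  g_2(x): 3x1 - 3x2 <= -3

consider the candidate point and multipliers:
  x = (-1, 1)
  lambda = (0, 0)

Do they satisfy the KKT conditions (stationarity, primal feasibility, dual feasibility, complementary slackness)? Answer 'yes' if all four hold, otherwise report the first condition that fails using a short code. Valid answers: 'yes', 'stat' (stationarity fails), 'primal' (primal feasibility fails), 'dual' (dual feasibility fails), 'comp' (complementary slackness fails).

Gradient of f: grad f(x) = Q x + c = (0, 0)
Constraint values g_i(x) = a_i^T x - b_i:
  g_1((-1, 1)) = 0
  g_2((-1, 1)) = -3
Stationarity residual: grad f(x) + sum_i lambda_i a_i = (0, 0)
  -> stationarity OK
Primal feasibility (all g_i <= 0): OK
Dual feasibility (all lambda_i >= 0): OK
Complementary slackness (lambda_i * g_i(x) = 0 for all i): OK

Verdict: yes, KKT holds.

yes


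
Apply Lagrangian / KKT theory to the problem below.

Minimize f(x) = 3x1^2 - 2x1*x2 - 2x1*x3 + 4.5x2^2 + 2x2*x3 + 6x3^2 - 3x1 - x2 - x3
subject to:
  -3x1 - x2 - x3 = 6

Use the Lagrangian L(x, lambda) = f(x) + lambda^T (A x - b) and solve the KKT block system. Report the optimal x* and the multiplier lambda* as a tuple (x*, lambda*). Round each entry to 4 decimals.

Form the Lagrangian:
  L(x, lambda) = (1/2) x^T Q x + c^T x + lambda^T (A x - b)
Stationarity (grad_x L = 0): Q x + c + A^T lambda = 0.
Primal feasibility: A x = b.

This gives the KKT block system:
  [ Q   A^T ] [ x     ]   [-c ]
  [ A    0  ] [ lambda ] = [ b ]

Solving the linear system:
  x*      = (-1.6715, -0.5797, -0.4058)
  lambda* = (-3.686)
  f(x*)   = 14.058

x* = (-1.6715, -0.5797, -0.4058), lambda* = (-3.686)


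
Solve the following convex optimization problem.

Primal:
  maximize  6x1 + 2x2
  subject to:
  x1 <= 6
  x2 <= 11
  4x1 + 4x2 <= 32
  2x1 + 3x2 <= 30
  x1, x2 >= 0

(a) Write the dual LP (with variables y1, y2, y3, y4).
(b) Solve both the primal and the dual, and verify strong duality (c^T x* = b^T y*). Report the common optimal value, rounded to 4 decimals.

The standard primal-dual pair for 'max c^T x s.t. A x <= b, x >= 0' is:
  Dual:  min b^T y  s.t.  A^T y >= c,  y >= 0.

So the dual LP is:
  minimize  6y1 + 11y2 + 32y3 + 30y4
  subject to:
    y1 + 4y3 + 2y4 >= 6
    y2 + 4y3 + 3y4 >= 2
    y1, y2, y3, y4 >= 0

Solving the primal: x* = (6, 2).
  primal value c^T x* = 40.
Solving the dual: y* = (4, 0, 0.5, 0).
  dual value b^T y* = 40.
Strong duality: c^T x* = b^T y*. Confirmed.

40


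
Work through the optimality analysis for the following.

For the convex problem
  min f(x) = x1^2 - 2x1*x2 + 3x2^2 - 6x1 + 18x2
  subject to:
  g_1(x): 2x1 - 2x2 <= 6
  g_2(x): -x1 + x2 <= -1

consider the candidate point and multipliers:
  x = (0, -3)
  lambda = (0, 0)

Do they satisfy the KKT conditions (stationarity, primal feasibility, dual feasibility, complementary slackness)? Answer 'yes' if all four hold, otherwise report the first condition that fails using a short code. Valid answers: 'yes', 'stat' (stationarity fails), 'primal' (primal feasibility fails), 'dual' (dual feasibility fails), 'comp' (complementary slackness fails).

Gradient of f: grad f(x) = Q x + c = (0, 0)
Constraint values g_i(x) = a_i^T x - b_i:
  g_1((0, -3)) = 0
  g_2((0, -3)) = -2
Stationarity residual: grad f(x) + sum_i lambda_i a_i = (0, 0)
  -> stationarity OK
Primal feasibility (all g_i <= 0): OK
Dual feasibility (all lambda_i >= 0): OK
Complementary slackness (lambda_i * g_i(x) = 0 for all i): OK

Verdict: yes, KKT holds.

yes
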